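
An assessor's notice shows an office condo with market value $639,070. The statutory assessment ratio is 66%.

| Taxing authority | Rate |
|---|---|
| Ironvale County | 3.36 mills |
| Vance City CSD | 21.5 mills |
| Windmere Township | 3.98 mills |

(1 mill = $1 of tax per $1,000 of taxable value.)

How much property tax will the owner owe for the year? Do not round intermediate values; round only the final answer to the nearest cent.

$12,164.31

Assessed value = $639,070 × 0.66 = $421,786.2
Ironvale County: $421,786.2 × 0.00336 = $1,417.201632
Vance City CSD: $421,786.2 × 0.0215 = $9,068.4033
Windmere Township: $421,786.2 × 0.00398 = $1,678.709076
Total = $1,417.201632 + $9,068.4033 + $1,678.709076 = $12,164.314008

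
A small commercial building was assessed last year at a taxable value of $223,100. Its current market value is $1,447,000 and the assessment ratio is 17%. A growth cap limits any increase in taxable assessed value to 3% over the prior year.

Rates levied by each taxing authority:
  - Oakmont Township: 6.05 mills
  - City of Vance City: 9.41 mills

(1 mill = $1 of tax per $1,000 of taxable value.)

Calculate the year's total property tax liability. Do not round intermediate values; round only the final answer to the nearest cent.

$3,552.60

Uncapped assessed value = $1,447,000 × 0.17 = $245,990
Cap limit = $223,100 × 1.03 = $229,793
Taxable assessed value = min($245,990, $229,793) = $229,793 (cap binds)
Oakmont Township: $229,793 × 0.00605 = $1,390.24765
City of Vance City: $229,793 × 0.00941 = $2,162.35213
Total = $3,552.59978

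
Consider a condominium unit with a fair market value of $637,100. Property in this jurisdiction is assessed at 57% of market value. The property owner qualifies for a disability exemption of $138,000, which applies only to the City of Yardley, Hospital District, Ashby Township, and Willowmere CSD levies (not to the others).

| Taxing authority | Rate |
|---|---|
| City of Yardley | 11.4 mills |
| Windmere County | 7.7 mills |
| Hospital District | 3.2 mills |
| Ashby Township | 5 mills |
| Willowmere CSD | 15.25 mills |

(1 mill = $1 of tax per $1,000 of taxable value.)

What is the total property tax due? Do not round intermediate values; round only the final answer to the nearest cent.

Assessed value = $637,100 × 0.57 = $363,147
City of Yardley: ($363,147 − $138,000) × 0.0114 = $225,147 × 0.0114 = $2,566.6758
Windmere County: $363,147 × 0.0077 = $2,796.2319
Hospital District: ($363,147 − $138,000) × 0.0032 = $225,147 × 0.0032 = $720.4704
Ashby Township: ($363,147 − $138,000) × 0.005 = $225,147 × 0.005 = $1,125.735
Willowmere CSD: ($363,147 − $138,000) × 0.01525 = $225,147 × 0.01525 = $3,433.49175
Total = $10,642.60485

$10,642.60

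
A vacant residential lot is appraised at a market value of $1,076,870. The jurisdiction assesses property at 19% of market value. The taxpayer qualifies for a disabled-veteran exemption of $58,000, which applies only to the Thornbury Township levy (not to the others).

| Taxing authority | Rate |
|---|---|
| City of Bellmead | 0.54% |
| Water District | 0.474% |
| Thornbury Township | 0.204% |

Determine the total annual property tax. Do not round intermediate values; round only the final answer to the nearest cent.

Assessed value = $1,076,870 × 0.19 = $204,605.3
City of Bellmead: $204,605.3 × 0.0054 = $1,104.86862
Water District: $204,605.3 × 0.00474 = $969.829122
Thornbury Township: ($204,605.3 − $58,000) × 0.00204 = $146,605.3 × 0.00204 = $299.074812
Total = $2,373.772554

$2,373.77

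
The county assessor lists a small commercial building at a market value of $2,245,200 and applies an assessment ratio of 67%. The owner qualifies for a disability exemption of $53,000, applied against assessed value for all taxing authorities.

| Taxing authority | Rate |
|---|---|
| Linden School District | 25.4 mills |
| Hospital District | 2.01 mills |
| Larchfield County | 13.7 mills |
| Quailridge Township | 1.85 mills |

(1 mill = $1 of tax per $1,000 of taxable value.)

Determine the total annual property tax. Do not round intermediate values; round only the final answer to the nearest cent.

Assessed value = $2,245,200 × 0.67 = $1,504,284
Taxable value = $1,504,284 − $53,000 = $1,451,284
Linden School District: $1,451,284 × 0.0254 = $36,862.6136
Hospital District: $1,451,284 × 0.00201 = $2,917.08084
Larchfield County: $1,451,284 × 0.0137 = $19,882.5908
Quailridge Township: $1,451,284 × 0.00185 = $2,684.8754
Total = $36,862.6136 + $2,917.08084 + $19,882.5908 + $2,684.8754 = $62,347.16064

$62,347.16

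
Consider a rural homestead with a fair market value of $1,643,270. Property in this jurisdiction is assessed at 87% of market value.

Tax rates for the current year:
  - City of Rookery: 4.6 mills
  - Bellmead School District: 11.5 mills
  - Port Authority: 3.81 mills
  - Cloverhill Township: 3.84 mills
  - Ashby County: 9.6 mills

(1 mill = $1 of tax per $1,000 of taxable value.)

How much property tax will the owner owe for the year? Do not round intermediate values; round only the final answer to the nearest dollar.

$47,679

Assessed value = $1,643,270 × 0.87 = $1,429,644.9
City of Rookery: $1,429,644.9 × 0.0046 = $6,576.36654
Bellmead School District: $1,429,644.9 × 0.0115 = $16,440.91635
Port Authority: $1,429,644.9 × 0.00381 = $5,446.947069
Cloverhill Township: $1,429,644.9 × 0.00384 = $5,489.836416
Ashby County: $1,429,644.9 × 0.0096 = $13,724.59104
Total = $6,576.36654 + $16,440.91635 + $5,446.947069 + $5,489.836416 + $13,724.59104 = $47,678.657415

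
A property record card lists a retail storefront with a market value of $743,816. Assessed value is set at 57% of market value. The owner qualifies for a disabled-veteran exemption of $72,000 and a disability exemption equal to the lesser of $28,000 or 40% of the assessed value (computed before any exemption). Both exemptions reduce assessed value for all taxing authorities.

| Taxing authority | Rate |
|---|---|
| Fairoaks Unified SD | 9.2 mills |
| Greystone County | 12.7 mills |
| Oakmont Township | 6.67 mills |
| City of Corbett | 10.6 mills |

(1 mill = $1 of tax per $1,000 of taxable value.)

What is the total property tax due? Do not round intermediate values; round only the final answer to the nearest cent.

$12,690.11

Assessed value = $743,816 × 0.57 = $423,975.12
Disability exemption = min($28,000, 40% × $423,975.12) = min($28,000, $169,590.048) = $28,000 (dollar cap binds)
Taxable value = $423,975.12 − $72,000 − $28,000 = $323,975.12
Fairoaks Unified SD: $323,975.12 × 0.0092 = $2,980.571104
Greystone County: $323,975.12 × 0.0127 = $4,114.484024
Oakmont Township: $323,975.12 × 0.00667 = $2,160.9140504
City of Corbett: $323,975.12 × 0.0106 = $3,434.136272
Total = $12,690.1054504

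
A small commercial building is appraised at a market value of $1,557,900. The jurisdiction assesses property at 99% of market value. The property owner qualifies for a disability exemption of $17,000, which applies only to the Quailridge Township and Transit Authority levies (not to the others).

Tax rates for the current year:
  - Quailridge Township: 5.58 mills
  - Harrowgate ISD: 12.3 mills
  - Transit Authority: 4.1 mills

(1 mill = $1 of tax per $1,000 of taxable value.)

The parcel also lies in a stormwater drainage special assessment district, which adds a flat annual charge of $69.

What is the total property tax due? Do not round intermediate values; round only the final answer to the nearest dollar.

Assessed value = $1,557,900 × 0.99 = $1,542,321
Quailridge Township: ($1,542,321 − $17,000) × 0.00558 = $1,525,321 × 0.00558 = $8,511.29118
Harrowgate ISD: $1,542,321 × 0.0123 = $18,970.5483
Transit Authority: ($1,542,321 − $17,000) × 0.0041 = $1,525,321 × 0.0041 = $6,253.8161
Levies subtotal = $33,735.65558
Total = $33,735.65558 + $69 = $33,804.65558

$33,805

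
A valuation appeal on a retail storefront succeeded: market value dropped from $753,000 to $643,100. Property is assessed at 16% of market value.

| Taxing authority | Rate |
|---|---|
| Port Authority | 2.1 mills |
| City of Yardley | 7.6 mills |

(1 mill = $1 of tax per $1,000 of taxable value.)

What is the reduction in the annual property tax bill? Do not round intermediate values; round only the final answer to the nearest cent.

Old assessed value = $753,000 × 0.16 = $120,480
New assessed value = $643,100 × 0.16 = $102,896
Combined rate = 0.0021 + 0.0076 = 0.0097
Old tax = $120,480 × 0.0097 = $1,168.656
New tax = $102,896 × 0.0097 = $998.0912
Reduction = $1,168.656 − $998.0912 = $170.5648

$170.56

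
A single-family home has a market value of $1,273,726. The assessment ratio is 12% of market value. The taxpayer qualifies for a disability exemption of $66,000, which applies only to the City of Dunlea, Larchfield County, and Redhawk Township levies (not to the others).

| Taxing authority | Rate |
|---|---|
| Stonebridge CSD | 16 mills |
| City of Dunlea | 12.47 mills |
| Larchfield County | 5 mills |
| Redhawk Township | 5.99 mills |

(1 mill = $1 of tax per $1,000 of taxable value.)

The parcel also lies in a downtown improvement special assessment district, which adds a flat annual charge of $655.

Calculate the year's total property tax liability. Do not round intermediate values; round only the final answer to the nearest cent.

Assessed value = $1,273,726 × 0.12 = $152,847.12
Stonebridge CSD: $152,847.12 × 0.016 = $2,445.55392
City of Dunlea: ($152,847.12 − $66,000) × 0.01247 = $86,847.12 × 0.01247 = $1,082.9835864
Larchfield County: ($152,847.12 − $66,000) × 0.005 = $86,847.12 × 0.005 = $434.2356
Redhawk Township: ($152,847.12 − $66,000) × 0.00599 = $86,847.12 × 0.00599 = $520.2142488
Levies subtotal = $4,482.9873552
Total = $4,482.9873552 + $655 = $5,137.9873552

$5,137.99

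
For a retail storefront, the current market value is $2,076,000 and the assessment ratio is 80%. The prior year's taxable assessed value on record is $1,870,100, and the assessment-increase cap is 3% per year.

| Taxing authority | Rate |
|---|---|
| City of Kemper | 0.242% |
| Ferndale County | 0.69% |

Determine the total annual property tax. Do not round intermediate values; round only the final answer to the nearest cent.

$15,478.66

Uncapped assessed value = $2,076,000 × 0.8 = $1,660,800
Cap limit = $1,870,100 × 1.03 = $1,926,203
Taxable assessed value = min($1,660,800, $1,926,203) = $1,660,800 (cap does not bind)
City of Kemper: $1,660,800 × 0.00242 = $4,019.136
Ferndale County: $1,660,800 × 0.0069 = $11,459.52
Total = $15,478.656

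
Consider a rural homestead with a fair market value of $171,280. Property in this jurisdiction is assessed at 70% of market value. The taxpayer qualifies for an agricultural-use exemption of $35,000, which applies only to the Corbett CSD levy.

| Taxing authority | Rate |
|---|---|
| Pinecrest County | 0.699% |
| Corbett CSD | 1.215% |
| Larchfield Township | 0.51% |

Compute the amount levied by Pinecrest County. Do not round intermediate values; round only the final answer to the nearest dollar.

Assessed value = $171,280 × 0.7 = $119,896
Pinecrest County taxable value = $119,896 (exemption does not apply)
Pinecrest County levy = $119,896 × 0.00699 = $838.07304

$838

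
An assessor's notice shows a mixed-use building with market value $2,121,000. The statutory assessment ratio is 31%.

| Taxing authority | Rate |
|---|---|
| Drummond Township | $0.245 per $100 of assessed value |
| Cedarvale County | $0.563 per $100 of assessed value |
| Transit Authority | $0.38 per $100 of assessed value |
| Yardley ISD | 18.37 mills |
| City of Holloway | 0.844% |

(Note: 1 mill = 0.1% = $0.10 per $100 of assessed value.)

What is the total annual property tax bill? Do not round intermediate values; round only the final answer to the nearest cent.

Assessed value = $2,121,000 × 0.31 = $657,510
Drummond Township: $657,510 × 0.00245 = $1,610.8995
Cedarvale County: $657,510 × 0.00563 = $3,701.7813
Transit Authority: $657,510 × 0.0038 = $2,498.538
Yardley ISD: $657,510 × 0.01837 = $12,078.4587
City of Holloway: $657,510 × 0.00844 = $5,549.3844
Total = $25,439.0619

$25,439.06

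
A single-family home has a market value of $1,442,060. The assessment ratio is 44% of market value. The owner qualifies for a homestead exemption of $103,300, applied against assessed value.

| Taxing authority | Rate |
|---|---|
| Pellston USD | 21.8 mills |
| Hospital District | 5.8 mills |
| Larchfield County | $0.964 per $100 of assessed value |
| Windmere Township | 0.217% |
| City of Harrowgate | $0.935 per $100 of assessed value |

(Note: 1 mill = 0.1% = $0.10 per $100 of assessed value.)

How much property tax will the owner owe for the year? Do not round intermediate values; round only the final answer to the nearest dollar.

$25,902

Assessed value = $1,442,060 × 0.44 = $634,506.4
Taxable value = $634,506.4 − $103,300 = $531,206.4
Pellston USD: $531,206.4 × 0.0218 = $11,580.29952
Hospital District: $531,206.4 × 0.0058 = $3,080.99712
Larchfield County: $531,206.4 × 0.00964 = $5,120.829696
Windmere Township: $531,206.4 × 0.00217 = $1,152.717888
City of Harrowgate: $531,206.4 × 0.00935 = $4,966.77984
Total = $25,901.624064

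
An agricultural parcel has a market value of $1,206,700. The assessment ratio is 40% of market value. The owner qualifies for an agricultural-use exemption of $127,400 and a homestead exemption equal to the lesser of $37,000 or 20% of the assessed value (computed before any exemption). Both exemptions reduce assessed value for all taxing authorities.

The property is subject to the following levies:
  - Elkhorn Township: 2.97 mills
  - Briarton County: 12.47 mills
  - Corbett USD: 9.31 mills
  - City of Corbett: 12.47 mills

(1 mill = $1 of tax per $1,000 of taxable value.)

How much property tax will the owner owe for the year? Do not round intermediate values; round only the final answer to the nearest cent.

$11,846.38

Assessed value = $1,206,700 × 0.4 = $482,680
Homestead exemption = min($37,000, 20% × $482,680) = min($37,000, $96,536) = $37,000 (dollar cap binds)
Taxable value = $482,680 − $127,400 − $37,000 = $318,280
Elkhorn Township: $318,280 × 0.00297 = $945.2916
Briarton County: $318,280 × 0.01247 = $3,968.9516
Corbett USD: $318,280 × 0.00931 = $2,963.1868
City of Corbett: $318,280 × 0.01247 = $3,968.9516
Total = $11,846.3816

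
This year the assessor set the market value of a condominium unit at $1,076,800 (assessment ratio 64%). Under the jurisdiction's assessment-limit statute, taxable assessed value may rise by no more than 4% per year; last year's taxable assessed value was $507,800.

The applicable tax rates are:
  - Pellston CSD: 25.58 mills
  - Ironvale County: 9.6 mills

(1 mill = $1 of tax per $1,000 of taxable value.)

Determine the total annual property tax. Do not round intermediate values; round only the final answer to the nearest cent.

$18,578.98

Uncapped assessed value = $1,076,800 × 0.64 = $689,152
Cap limit = $507,800 × 1.04 = $528,112
Taxable assessed value = min($689,152, $528,112) = $528,112 (cap binds)
Pellston CSD: $528,112 × 0.02558 = $13,509.10496
Ironvale County: $528,112 × 0.0096 = $5,069.8752
Total = $18,578.98016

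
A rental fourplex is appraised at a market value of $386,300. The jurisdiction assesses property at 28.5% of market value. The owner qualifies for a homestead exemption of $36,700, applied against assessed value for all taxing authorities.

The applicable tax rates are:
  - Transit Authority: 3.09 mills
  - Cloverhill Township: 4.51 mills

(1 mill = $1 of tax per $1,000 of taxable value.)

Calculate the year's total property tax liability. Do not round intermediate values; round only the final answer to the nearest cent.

$557.81

Assessed value = $386,300 × 0.285 = $110,095.5
Taxable value = $110,095.5 − $36,700 = $73,395.5
Transit Authority: $73,395.5 × 0.00309 = $226.792095
Cloverhill Township: $73,395.5 × 0.00451 = $331.013705
Total = $226.792095 + $331.013705 = $557.8058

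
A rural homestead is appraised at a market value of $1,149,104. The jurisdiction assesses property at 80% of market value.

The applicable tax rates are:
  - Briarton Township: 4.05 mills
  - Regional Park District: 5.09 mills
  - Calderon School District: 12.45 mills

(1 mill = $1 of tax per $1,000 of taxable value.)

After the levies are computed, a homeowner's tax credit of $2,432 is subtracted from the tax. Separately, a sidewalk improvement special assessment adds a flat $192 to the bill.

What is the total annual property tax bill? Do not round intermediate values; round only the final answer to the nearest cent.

Assessed value = $1,149,104 × 0.8 = $919,283.2
Briarton Township: $919,283.2 × 0.00405 = $3,723.09696
Regional Park District: $919,283.2 × 0.00509 = $4,679.151488
Calderon School District: $919,283.2 × 0.01245 = $11,445.07584
Levies subtotal = $19,847.324288
After credit = $19,847.324288 − $2,432 = $17,415.324288
Total = $17,415.324288 + $192 = $17,607.324288

$17,607.32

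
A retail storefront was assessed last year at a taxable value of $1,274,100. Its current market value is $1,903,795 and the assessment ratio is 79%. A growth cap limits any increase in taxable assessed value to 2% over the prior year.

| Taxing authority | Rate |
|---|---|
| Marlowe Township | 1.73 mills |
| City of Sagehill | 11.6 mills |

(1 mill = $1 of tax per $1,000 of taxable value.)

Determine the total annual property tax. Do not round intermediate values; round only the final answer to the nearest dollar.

$17,323

Uncapped assessed value = $1,903,795 × 0.79 = $1,503,998.05
Cap limit = $1,274,100 × 1.02 = $1,299,582
Taxable assessed value = min($1,503,998.05, $1,299,582) = $1,299,582 (cap binds)
Marlowe Township: $1,299,582 × 0.00173 = $2,248.27686
City of Sagehill: $1,299,582 × 0.0116 = $15,075.1512
Total = $17,323.42806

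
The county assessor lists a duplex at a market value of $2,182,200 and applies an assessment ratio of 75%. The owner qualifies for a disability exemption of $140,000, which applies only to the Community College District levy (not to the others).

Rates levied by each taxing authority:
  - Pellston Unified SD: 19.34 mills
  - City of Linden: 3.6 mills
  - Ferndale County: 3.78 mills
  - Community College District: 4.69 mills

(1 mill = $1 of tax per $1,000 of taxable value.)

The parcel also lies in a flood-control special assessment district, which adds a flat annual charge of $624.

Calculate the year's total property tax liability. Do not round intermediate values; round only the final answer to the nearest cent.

$51,374.58

Assessed value = $2,182,200 × 0.75 = $1,636,650
Pellston Unified SD: $1,636,650 × 0.01934 = $31,652.811
City of Linden: $1,636,650 × 0.0036 = $5,891.94
Ferndale County: $1,636,650 × 0.00378 = $6,186.537
Community College District: ($1,636,650 − $140,000) × 0.00469 = $1,496,650 × 0.00469 = $7,019.2885
Levies subtotal = $50,750.5765
Total = $50,750.5765 + $624 = $51,374.5765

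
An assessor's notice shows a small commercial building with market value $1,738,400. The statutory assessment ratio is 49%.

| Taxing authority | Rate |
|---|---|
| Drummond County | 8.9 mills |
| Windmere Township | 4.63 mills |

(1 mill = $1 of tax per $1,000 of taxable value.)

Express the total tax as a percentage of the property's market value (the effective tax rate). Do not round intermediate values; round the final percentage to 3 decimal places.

0.663%

Assessed value = $1,738,400 × 0.49 = $851,816
Drummond County: $851,816 × 0.0089 = $7,581.1624
Windmere Township: $851,816 × 0.00463 = $3,943.90808
Total tax = $11,525.07048
Effective rate = $11,525.07048 ÷ $1,738,400 = 0.663% of market value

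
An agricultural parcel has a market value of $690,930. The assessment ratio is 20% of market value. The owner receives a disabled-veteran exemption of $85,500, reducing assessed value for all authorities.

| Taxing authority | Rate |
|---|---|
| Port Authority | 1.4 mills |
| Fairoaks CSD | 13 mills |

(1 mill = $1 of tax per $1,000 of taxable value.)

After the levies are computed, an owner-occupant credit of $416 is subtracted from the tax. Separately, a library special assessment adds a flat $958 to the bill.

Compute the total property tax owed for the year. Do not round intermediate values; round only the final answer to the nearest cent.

Assessed value = $690,930 × 0.2 = $138,186
Taxable value = $138,186 − $85,500 = $52,686
Port Authority: $52,686 × 0.0014 = $73.7604
Fairoaks CSD: $52,686 × 0.013 = $684.918
Levies subtotal = $758.6784
After credit = $758.6784 − $416 = $342.6784
Total = $342.6784 + $958 = $1,300.6784

$1,300.68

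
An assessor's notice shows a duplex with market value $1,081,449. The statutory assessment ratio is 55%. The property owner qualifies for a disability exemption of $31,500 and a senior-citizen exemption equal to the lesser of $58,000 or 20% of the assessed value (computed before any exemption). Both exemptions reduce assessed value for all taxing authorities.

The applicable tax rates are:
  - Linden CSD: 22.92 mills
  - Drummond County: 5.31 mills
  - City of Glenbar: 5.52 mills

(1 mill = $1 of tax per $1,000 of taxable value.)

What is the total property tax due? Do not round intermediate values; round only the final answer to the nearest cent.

$17,053.77

Assessed value = $1,081,449 × 0.55 = $594,796.95
Senior-citizen exemption = min($58,000, 20% × $594,796.95) = min($58,000, $118,959.39) = $58,000 (dollar cap binds)
Taxable value = $594,796.95 − $31,500 − $58,000 = $505,296.95
Linden CSD: $505,296.95 × 0.02292 = $11,581.406094
Drummond County: $505,296.95 × 0.00531 = $2,683.1268045
City of Glenbar: $505,296.95 × 0.00552 = $2,789.239164
Total = $17,053.7720625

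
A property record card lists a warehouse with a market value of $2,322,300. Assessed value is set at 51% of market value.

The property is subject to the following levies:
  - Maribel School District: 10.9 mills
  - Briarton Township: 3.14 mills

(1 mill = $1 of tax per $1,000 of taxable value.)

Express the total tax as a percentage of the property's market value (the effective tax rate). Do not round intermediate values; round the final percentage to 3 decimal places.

0.716%

Assessed value = $2,322,300 × 0.51 = $1,184,373
Maribel School District: $1,184,373 × 0.0109 = $12,909.6657
Briarton Township: $1,184,373 × 0.00314 = $3,718.93122
Total tax = $16,628.59692
Effective rate = $16,628.59692 ÷ $2,322,300 = 0.716% of market value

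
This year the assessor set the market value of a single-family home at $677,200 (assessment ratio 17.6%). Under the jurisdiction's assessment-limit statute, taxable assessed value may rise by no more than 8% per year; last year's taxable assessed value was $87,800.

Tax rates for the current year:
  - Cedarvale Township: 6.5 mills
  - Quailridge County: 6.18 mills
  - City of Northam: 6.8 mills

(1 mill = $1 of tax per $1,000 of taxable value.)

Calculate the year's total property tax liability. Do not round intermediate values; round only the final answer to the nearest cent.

$1,847.17

Uncapped assessed value = $677,200 × 0.176 = $119,187.2
Cap limit = $87,800 × 1.08 = $94,824
Taxable assessed value = min($119,187.2, $94,824) = $94,824 (cap binds)
Cedarvale Township: $94,824 × 0.0065 = $616.356
Quailridge County: $94,824 × 0.00618 = $586.01232
City of Northam: $94,824 × 0.0068 = $644.8032
Total = $1,847.17152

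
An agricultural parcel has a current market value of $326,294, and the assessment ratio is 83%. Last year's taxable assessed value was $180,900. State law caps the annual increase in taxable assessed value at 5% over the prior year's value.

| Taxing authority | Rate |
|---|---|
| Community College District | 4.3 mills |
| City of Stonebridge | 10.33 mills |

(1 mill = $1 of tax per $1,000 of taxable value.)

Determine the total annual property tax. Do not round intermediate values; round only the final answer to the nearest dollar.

Uncapped assessed value = $326,294 × 0.83 = $270,824.02
Cap limit = $180,900 × 1.05 = $189,945
Taxable assessed value = min($270,824.02, $189,945) = $189,945 (cap binds)
Community College District: $189,945 × 0.0043 = $816.7635
City of Stonebridge: $189,945 × 0.01033 = $1,962.13185
Total = $2,778.89535

$2,779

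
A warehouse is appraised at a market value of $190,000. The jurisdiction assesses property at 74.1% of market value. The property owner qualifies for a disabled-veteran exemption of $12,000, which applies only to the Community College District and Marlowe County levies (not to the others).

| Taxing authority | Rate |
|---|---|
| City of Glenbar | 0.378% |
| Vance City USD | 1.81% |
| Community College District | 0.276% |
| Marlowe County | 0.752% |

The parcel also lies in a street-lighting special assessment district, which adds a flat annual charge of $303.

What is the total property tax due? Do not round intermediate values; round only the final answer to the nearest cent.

$4,707.45

Assessed value = $190,000 × 0.741 = $140,790
City of Glenbar: $140,790 × 0.00378 = $532.1862
Vance City USD: $140,790 × 0.0181 = $2,548.299
Community College District: ($140,790 − $12,000) × 0.00276 = $128,790 × 0.00276 = $355.4604
Marlowe County: ($140,790 − $12,000) × 0.00752 = $128,790 × 0.00752 = $968.5008
Levies subtotal = $4,404.4464
Total = $4,404.4464 + $303 = $4,707.4464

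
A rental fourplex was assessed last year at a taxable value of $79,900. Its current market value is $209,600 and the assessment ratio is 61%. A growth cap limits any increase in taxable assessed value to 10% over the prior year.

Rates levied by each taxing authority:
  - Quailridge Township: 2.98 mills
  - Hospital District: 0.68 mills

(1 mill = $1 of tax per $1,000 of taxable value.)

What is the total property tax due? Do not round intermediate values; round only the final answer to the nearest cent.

Uncapped assessed value = $209,600 × 0.61 = $127,856
Cap limit = $79,900 × 1.1 = $87,890
Taxable assessed value = min($127,856, $87,890) = $87,890 (cap binds)
Quailridge Township: $87,890 × 0.00298 = $261.9122
Hospital District: $87,890 × 0.00068 = $59.7652
Total = $321.6774

$321.68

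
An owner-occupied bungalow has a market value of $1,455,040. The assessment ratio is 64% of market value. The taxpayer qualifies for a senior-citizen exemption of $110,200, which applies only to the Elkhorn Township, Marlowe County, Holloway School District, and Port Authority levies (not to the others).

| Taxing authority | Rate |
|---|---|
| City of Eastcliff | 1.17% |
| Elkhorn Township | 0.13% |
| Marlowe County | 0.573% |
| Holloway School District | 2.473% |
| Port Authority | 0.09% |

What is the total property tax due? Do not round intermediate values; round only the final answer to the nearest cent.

Assessed value = $1,455,040 × 0.64 = $931,225.6
City of Eastcliff: $931,225.6 × 0.0117 = $10,895.33952
Elkhorn Township: ($931,225.6 − $110,200) × 0.0013 = $821,025.6 × 0.0013 = $1,067.33328
Marlowe County: ($931,225.6 − $110,200) × 0.00573 = $821,025.6 × 0.00573 = $4,704.476688
Holloway School District: ($931,225.6 − $110,200) × 0.02473 = $821,025.6 × 0.02473 = $20,303.963088
Port Authority: ($931,225.6 − $110,200) × 0.0009 = $821,025.6 × 0.0009 = $738.92304
Total = $37,710.035616

$37,710.04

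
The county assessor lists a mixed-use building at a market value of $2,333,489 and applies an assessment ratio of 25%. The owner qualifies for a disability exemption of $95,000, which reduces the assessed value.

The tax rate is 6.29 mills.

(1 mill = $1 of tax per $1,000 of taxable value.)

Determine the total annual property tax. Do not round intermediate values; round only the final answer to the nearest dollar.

$3,072

Assessed value = $2,333,489 × 0.25 = $583,372.25
Taxable value = $583,372.25 − $95,000 = $488,372.25
Tax = $488,372.25 × 0.00629 = $3,071.8614525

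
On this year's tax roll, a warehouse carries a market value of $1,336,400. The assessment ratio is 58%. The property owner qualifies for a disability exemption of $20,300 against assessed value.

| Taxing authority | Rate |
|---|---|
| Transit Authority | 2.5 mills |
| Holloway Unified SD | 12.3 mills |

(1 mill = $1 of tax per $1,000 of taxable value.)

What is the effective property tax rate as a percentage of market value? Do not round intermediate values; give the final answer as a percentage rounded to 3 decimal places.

Assessed value = $1,336,400 × 0.58 = $775,112
Taxable value = $775,112 − $20,300 = $754,812
Transit Authority: $754,812 × 0.0025 = $1,887.03
Holloway Unified SD: $754,812 × 0.0123 = $9,284.1876
Total tax = $11,171.2176
Effective rate = $11,171.2176 ÷ $1,336,400 = 0.836% of market value

0.836%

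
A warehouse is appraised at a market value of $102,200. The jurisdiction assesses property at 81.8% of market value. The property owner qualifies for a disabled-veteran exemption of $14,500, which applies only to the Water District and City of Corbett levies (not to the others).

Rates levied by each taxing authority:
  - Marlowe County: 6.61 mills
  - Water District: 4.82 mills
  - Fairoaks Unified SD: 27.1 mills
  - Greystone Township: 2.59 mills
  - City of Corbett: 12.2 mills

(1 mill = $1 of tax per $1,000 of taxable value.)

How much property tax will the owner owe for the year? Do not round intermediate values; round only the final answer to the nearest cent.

Assessed value = $102,200 × 0.818 = $83,599.6
Marlowe County: $83,599.6 × 0.00661 = $552.593356
Water District: ($83,599.6 − $14,500) × 0.00482 = $69,099.6 × 0.00482 = $333.060072
Fairoaks Unified SD: $83,599.6 × 0.0271 = $2,265.54916
Greystone Township: $83,599.6 × 0.00259 = $216.522964
City of Corbett: ($83,599.6 − $14,500) × 0.0122 = $69,099.6 × 0.0122 = $843.01512
Total = $4,210.740672

$4,210.74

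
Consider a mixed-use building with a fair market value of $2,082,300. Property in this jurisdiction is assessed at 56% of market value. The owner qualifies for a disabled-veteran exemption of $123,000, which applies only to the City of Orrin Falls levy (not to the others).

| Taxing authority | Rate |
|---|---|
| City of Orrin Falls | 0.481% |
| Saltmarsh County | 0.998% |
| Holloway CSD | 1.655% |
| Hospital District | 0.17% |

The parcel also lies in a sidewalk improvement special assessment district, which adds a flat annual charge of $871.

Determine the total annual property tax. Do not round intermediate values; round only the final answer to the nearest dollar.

Assessed value = $2,082,300 × 0.56 = $1,166,088
City of Orrin Falls: ($1,166,088 − $123,000) × 0.00481 = $1,043,088 × 0.00481 = $5,017.25328
Saltmarsh County: $1,166,088 × 0.00998 = $11,637.55824
Holloway CSD: $1,166,088 × 0.01655 = $19,298.7564
Hospital District: $1,166,088 × 0.0017 = $1,982.3496
Levies subtotal = $37,935.91752
Total = $37,935.91752 + $871 = $38,806.91752

$38,807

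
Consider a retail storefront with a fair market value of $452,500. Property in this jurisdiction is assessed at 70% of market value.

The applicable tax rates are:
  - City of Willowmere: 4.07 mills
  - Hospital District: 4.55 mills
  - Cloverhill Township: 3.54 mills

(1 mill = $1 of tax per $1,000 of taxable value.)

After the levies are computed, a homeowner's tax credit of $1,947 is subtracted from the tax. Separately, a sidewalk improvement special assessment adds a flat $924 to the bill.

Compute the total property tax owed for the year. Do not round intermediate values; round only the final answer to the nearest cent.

$2,828.68

Assessed value = $452,500 × 0.7 = $316,750
City of Willowmere: $316,750 × 0.00407 = $1,289.1725
Hospital District: $316,750 × 0.00455 = $1,441.2125
Cloverhill Township: $316,750 × 0.00354 = $1,121.295
Levies subtotal = $3,851.68
After credit = $3,851.68 − $1,947 = $1,904.68
Total = $1,904.68 + $924 = $2,828.68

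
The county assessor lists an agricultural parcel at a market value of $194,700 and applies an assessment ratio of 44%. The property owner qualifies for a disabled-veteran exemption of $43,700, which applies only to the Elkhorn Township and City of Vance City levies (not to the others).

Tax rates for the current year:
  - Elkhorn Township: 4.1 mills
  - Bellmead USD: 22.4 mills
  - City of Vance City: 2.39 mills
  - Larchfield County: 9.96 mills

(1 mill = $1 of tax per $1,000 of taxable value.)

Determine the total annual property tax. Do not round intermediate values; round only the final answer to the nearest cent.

$3,044.59

Assessed value = $194,700 × 0.44 = $85,668
Elkhorn Township: ($85,668 − $43,700) × 0.0041 = $41,968 × 0.0041 = $172.0688
Bellmead USD: $85,668 × 0.0224 = $1,918.9632
City of Vance City: ($85,668 − $43,700) × 0.00239 = $41,968 × 0.00239 = $100.30352
Larchfield County: $85,668 × 0.00996 = $853.25328
Total = $3,044.5888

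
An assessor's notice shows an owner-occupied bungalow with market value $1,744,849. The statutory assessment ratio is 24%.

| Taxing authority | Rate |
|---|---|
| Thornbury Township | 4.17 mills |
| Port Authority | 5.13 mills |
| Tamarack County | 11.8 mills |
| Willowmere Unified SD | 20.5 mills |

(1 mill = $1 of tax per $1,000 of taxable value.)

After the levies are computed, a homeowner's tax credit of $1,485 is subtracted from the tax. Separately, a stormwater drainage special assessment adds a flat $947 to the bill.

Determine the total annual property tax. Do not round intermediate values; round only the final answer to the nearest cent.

$16,882.57

Assessed value = $1,744,849 × 0.24 = $418,763.76
Thornbury Township: $418,763.76 × 0.00417 = $1,746.2448792
Port Authority: $418,763.76 × 0.00513 = $2,148.2580888
Tamarack County: $418,763.76 × 0.0118 = $4,941.412368
Willowmere Unified SD: $418,763.76 × 0.0205 = $8,584.65708
Levies subtotal = $17,420.572416
After credit = $17,420.572416 − $1,485 = $15,935.572416
Total = $15,935.572416 + $947 = $16,882.572416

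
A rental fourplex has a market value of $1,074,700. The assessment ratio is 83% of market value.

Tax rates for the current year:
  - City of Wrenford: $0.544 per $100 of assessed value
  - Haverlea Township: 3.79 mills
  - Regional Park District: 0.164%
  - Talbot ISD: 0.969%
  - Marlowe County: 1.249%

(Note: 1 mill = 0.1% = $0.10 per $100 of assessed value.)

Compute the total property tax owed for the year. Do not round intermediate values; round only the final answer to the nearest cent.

Assessed value = $1,074,700 × 0.83 = $892,001
City of Wrenford: $892,001 × 0.00544 = $4,852.48544
Haverlea Township: $892,001 × 0.00379 = $3,380.68379
Regional Park District: $892,001 × 0.00164 = $1,462.88164
Talbot ISD: $892,001 × 0.00969 = $8,643.48969
Marlowe County: $892,001 × 0.01249 = $11,141.09249
Total = $29,480.63305

$29,480.63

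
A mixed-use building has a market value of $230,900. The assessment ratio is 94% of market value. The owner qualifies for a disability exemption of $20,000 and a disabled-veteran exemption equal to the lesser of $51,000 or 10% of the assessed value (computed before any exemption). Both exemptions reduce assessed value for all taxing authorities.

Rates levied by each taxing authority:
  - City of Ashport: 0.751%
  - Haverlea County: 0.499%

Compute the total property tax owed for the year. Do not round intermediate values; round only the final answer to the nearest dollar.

Assessed value = $230,900 × 0.94 = $217,046
Disabled-veteran exemption = min($51,000, 10% × $217,046) = min($51,000, $21,704.6) = $21,704.6 (percentage binds)
Taxable value = $217,046 − $20,000 − $21,704.6 = $175,341.4
City of Ashport: $175,341.4 × 0.00751 = $1,316.813914
Haverlea County: $175,341.4 × 0.00499 = $874.953586
Total = $2,191.7675

$2,192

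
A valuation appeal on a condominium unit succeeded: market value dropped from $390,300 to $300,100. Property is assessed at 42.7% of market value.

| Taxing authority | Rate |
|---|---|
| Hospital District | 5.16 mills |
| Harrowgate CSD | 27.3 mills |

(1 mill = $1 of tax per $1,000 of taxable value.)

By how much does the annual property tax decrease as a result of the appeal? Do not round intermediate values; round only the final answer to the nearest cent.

Old assessed value = $390,300 × 0.427 = $166,658.1
New assessed value = $300,100 × 0.427 = $128,142.7
Combined rate = 0.00516 + 0.0273 = 0.03246
Old tax = $166,658.1 × 0.03246 = $5,409.721926
New tax = $128,142.7 × 0.03246 = $4,159.512042
Reduction = $5,409.721926 − $4,159.512042 = $1,250.209884

$1,250.21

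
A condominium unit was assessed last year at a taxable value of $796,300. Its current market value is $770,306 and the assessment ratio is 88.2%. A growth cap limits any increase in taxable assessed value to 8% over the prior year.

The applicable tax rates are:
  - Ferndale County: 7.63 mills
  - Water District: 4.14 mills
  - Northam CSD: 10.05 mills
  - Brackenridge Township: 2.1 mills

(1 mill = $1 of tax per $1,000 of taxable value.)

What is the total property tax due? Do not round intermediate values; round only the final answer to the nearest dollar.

Uncapped assessed value = $770,306 × 0.882 = $679,409.892
Cap limit = $796,300 × 1.08 = $860,004
Taxable assessed value = min($679,409.892, $860,004) = $679,409.892 (cap does not bind)
Ferndale County: $679,409.892 × 0.00763 = $5,183.89747596
Water District: $679,409.892 × 0.00414 = $2,812.75695288
Northam CSD: $679,409.892 × 0.01005 = $6,828.0694146
Brackenridge Township: $679,409.892 × 0.0021 = $1,426.7607732
Total = $16,251.48461664

$16,251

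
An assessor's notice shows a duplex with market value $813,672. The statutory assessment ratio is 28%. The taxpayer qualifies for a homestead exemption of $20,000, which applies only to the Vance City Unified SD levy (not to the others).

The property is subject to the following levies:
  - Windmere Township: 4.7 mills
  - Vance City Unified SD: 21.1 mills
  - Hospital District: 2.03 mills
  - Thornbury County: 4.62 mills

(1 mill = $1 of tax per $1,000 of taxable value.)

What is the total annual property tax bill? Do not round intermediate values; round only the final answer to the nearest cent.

$6,971.02

Assessed value = $813,672 × 0.28 = $227,828.16
Windmere Township: $227,828.16 × 0.0047 = $1,070.792352
Vance City Unified SD: ($227,828.16 − $20,000) × 0.0211 = $207,828.16 × 0.0211 = $4,385.174176
Hospital District: $227,828.16 × 0.00203 = $462.4911648
Thornbury County: $227,828.16 × 0.00462 = $1,052.5660992
Total = $6,971.023792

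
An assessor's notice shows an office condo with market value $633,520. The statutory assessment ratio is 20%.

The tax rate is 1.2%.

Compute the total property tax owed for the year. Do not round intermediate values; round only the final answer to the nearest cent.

Assessed value = $633,520 × 0.2 = $126,704
Tax = $126,704 × 0.012 = $1,520.448

$1,520.45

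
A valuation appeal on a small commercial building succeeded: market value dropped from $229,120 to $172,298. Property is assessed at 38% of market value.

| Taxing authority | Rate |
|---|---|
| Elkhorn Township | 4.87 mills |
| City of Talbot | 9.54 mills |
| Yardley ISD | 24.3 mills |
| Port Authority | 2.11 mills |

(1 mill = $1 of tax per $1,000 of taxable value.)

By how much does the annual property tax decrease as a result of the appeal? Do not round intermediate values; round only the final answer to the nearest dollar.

Old assessed value = $229,120 × 0.38 = $87,065.6
New assessed value = $172,298 × 0.38 = $65,473.24
Combined rate = 0.00487 + 0.00954 + 0.0243 + 0.00211 = 0.04082
Old tax = $87,065.6 × 0.04082 = $3,554.017792
New tax = $65,473.24 × 0.04082 = $2,672.6176568
Reduction = $3,554.017792 − $2,672.6176568 = $881.4001352

$881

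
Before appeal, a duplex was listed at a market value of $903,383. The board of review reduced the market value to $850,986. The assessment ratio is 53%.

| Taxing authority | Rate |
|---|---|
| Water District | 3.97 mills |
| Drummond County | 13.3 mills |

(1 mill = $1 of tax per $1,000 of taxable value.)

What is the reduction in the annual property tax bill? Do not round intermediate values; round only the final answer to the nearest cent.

Old assessed value = $903,383 × 0.53 = $478,792.99
New assessed value = $850,986 × 0.53 = $451,022.58
Combined rate = 0.00397 + 0.0133 = 0.01727
Old tax = $478,792.99 × 0.01727 = $8,268.7549373
New tax = $451,022.58 × 0.01727 = $7,789.1599566
Reduction = $8,268.7549373 − $7,789.1599566 = $479.5949807

$479.59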